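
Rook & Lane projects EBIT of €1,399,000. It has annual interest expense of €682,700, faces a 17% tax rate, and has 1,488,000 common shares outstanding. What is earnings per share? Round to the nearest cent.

Interest = €682,700.00, so EBT = €1,399,000 − €682,700.00 = €716,300.00.
Net income = €716,300.00 × (1 − 0.17) = €594,529.00.
Per share: €594,529.00 / 1,488,000 shares = €0.40.

€0.40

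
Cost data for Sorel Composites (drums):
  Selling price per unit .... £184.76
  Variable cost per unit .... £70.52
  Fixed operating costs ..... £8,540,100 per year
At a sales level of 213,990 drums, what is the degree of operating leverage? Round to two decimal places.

Contribution at this volume is 213,990 × £114.24 = £24,446,217.60.
EBIT = £24,446,217.60 − £8,540,100 = £15,906,117.60.
DOL = contribution ÷ EBIT = £24,446,217.60 ÷ £15,906,117.60 = 1.5369.

1.54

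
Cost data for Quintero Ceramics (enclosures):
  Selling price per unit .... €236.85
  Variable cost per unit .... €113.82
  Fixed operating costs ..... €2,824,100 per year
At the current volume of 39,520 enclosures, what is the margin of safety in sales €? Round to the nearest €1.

€3,923,524

Each unit contributes €236.85 − €113.82 = €123.03. Break-even units = €2,824,100 ÷ €123.03 = 22,954.56; break-even revenue = 22,954.56 × €236.85 = €5,436,788.47.
Current sales = 39,520 × €236.85 = €9,360,312.00.
Margin of safety = €9,360,312.00 − €5,436,788.47 = €3,923,524.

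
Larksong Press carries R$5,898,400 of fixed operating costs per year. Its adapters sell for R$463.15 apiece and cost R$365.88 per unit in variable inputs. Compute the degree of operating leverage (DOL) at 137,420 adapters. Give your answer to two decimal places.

1.79

Total contribution margin = 137,420 × R$97.27 = R$13,366,843.40.
Operating income = contribution − fixed costs = R$13,366,843.40 − R$5,898,400 = R$7,468,443.40.
DOL = contribution ÷ EBIT = R$13,366,843.40 ÷ R$7,468,443.40 = 1.7898.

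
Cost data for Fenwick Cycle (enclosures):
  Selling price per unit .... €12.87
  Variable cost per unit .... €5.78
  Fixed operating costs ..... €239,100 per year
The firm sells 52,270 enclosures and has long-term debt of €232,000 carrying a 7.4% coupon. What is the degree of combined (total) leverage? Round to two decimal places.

Total contribution margin = 52,270 × €7.09 = €370,594.30.
EBIT = €370,594.30 − €239,100 = €131,494.30. Interest = €17,168.00.
DOL = €370,594.30 ÷ €131,494.30 = 2.8183; DFL = €131,494.30 ÷ €114,326.30 = 1.1502.
DCL = DOL × DFL = 2.8183 × 1.1502 = 3.2416.

3.24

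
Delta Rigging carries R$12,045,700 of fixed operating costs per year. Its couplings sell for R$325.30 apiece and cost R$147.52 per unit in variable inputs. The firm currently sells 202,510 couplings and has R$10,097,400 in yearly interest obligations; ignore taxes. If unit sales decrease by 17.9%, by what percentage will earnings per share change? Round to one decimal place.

-46.5%

Contribution at this volume is 202,510 × R$177.78 = R$36,002,227.80.
EBIT = R$36,002,227.80 − R$12,045,700 = R$23,956,527.80.
After interest of R$10,097,400.00, pre-tax earnings = R$13,859,127.80.
DCL = total CM / (EBIT − I) = R$36,002,227.80 / R$13,859,127.80 = 2.5977.
EPS therefore changes by 2.5977 × (-17.9%) = -46.5%.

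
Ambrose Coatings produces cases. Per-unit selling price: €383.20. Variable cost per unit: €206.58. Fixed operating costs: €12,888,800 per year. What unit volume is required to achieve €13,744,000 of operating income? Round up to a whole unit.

150,792 cases

Contribution margin per unit = €383.20 − €206.58 = €176.62.
Required volume = (fixed costs + target profit) ÷ CM = (€12,888,800 + €13,744,000) ÷ €176.62 = 150,791.53, so 150,792 cases.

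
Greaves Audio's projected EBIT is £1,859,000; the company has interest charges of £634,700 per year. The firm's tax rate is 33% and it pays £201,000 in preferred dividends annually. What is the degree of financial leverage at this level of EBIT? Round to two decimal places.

Interest = £634,700.00.
Pre-tax preferred-dividend burden = £201,000 ÷ (1 − 0.33) = £300,000.00.
DFL = EBIT ÷ [EBIT − I − D_p/(1−t)] = £1,859,000 ÷ [£1,859,000 − £634,700.00 − £300,000.00] = £1,859,000 ÷ £924,300.00 = 2.0113.

2.01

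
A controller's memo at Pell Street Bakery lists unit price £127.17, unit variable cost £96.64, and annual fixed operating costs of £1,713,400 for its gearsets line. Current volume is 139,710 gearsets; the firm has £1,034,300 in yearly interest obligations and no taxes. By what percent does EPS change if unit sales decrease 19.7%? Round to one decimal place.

Contribution at this volume is 139,710 × £30.53 = £4,265,346.30.
Operating income = contribution − fixed costs = £4,265,346.30 − £1,713,400 = £2,551,946.30.
Interest = £1,034,300.00, so EBIT − I = £1,517,646.30.
Degree of combined leverage = contribution ÷ (EBIT − I) = £4,265,346.30 ÷ £1,517,646.30 = 2.8105.
EPS therefore changes by 2.8105 × (-19.7%) = -55.4%.

-55.4%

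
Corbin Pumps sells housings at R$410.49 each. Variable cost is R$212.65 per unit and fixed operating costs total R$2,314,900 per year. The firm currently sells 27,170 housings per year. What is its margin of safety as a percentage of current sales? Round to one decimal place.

56.9%

Each unit contributes R$410.49 − R$212.65 = R$197.84. Break-even units = R$2,314,900 ÷ R$197.84 = 11,700.87; break-even revenue = 11,700.87 × R$410.49 = R$4,803,089.88.
Actual sales revenue = 27,170 × R$410.49 = R$11,153,013.30.
Margin of safety = (R$11,153,013.30 − R$4,803,089.88) ÷ R$11,153,013.30 = 56.9%.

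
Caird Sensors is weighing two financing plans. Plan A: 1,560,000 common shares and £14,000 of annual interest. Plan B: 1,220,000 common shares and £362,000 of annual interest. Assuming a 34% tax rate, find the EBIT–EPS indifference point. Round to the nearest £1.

Set EPS_A = EPS_B: (EBIT − £14,000)(1 − 0.34) ÷ 1,560,000 = (EBIT − £362,000)(1 − 0.34) ÷ 1,220,000.
The (1 − t) factor cancels: (EBIT − 14,000) × 1,220,000 = (EBIT − 362,000) × 1,560,000.
EBIT × (1,560,000 − 1,220,000) = 362,000 × 1,560,000 − 14,000 × 1,220,000 = 547,640,000,000, so EBIT = 547,640,000,000 ÷ 340,000 = 1,610,705.88.

£1,610,706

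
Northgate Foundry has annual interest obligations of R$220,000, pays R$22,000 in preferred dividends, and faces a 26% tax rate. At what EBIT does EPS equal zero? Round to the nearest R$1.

R$249,730

Grossing the preferred dividend up to pre-tax terms: R$22,000 / (1 − 0.26) = R$29,729.73.
EPS = 0 when EBIT covers interest plus the pre-tax preferred burden: R$220,000 + R$29,729.73 = R$249,729.73.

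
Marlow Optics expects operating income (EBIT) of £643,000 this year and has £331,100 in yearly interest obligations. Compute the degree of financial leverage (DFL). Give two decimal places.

Interest = £331,100.00.
Degree of financial leverage = EBIT / (EBIT − interest) = £643,000 / £311,900.00 = 2.0616.

2.06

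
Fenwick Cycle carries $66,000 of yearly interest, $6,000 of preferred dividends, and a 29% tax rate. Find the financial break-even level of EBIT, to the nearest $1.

$74,451

Grossing the preferred dividend up to pre-tax terms: $6,000 / (1 − 0.29) = $8,450.70.
EPS = 0 when EBIT covers interest plus the pre-tax preferred burden: $66,000 + $8,450.70 = $74,450.70.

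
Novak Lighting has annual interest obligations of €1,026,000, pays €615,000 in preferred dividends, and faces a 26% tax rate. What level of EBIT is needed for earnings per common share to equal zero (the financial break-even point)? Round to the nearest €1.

Grossing the preferred dividend up to pre-tax terms: €615,000 / (1 − 0.26) = €831,081.08.
Financial break-even EBIT = interest + D_p ÷ (1 − t) = €1,026,000 + €831,081.08 = €1,857,081.08.

€1,857,081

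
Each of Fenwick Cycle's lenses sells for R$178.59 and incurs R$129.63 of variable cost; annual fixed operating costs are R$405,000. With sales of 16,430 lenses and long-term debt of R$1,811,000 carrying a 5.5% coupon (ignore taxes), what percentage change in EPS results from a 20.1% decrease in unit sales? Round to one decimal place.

At 16,430 units, contribution = 16,430 × R$48.96 = R$804,412.80.
Operating income = contribution − fixed costs = R$804,412.80 − R$405,000 = R$399,412.80.
Interest = R$99,605.00, so EBIT − I = R$299,807.80.
DCL = total CM / (EBIT − I) = R$804,412.80 / R$299,807.80 = 2.6831.
%ΔEPS = DCL × %ΔSales = 2.6831 × -20.1% = -53.9%.

-53.9%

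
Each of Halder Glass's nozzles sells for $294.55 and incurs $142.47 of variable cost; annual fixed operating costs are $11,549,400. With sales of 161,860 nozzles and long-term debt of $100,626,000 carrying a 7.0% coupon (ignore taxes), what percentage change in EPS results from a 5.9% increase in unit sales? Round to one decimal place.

+24.1%

Contribution at this volume is 161,860 × $152.08 = $24,615,668.80.
Subtracting fixed costs: EBIT = $24,615,668.80 − $11,549,400 = $13,066,268.80.
Interest = $7,043,820.00, so EBIT − I = $6,022,448.80.
Degree of combined leverage = contribution ÷ (EBIT − I) = $24,615,668.80 ÷ $6,022,448.80 = 4.0873.
EPS therefore changes by 4.0873 × (+5.9%) = +24.1%.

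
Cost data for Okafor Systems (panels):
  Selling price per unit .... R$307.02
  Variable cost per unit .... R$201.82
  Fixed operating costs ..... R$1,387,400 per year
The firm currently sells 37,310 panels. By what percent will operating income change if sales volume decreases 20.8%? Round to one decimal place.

-32.2%

Total contribution margin = 37,310 × R$105.20 = R$3,925,012.00.
EBIT = R$3,925,012.00 − R$1,387,400 = R$2,537,612.00.
So DOL = total CM / EBIT = R$3,925,012.00 / R$2,537,612.00 = 1.5467.
Operating income changes by 1.5467 × -20.8% = -32.2%.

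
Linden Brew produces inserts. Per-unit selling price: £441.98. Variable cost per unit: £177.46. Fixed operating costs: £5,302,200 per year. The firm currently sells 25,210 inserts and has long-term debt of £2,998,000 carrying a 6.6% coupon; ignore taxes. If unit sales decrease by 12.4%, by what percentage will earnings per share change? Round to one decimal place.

Total contribution margin = 25,210 × £264.52 = £6,668,549.20.
EBIT = £6,668,549.20 − £5,302,200 = £1,366,349.20.
Interest = £197,868.00, so EBIT − I = £1,168,481.20.
DCL = total CM / (EBIT − I) = £6,668,549.20 / £1,168,481.20 = 5.7070.
EPS therefore changes by 5.7070 × (-12.4%) = -70.8%.

-70.8%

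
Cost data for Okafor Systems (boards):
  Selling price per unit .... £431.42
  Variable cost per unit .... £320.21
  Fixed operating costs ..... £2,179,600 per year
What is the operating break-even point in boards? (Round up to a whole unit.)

19,599 boards

Unit CM = price − variable cost = £431.42 − £320.21 = £111.21.
Break-even Q = £2,179,600 / £111.21 = 19,598.96 → 19,599 boards.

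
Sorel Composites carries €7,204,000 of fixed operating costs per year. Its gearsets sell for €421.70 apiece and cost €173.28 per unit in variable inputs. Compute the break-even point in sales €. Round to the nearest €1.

€12,228,994

CM per unit = €421.70 − €173.28 = €248.42; CM ratio = €248.42 / €421.70 = 0.5891.
Break-even sales = FC ÷ CM ratio = €7,204,000 × €421.70 / €248.42 = €12,228,994.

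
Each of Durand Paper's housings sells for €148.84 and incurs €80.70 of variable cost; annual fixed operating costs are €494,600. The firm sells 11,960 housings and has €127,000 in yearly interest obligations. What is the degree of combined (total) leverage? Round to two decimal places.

4.21

Total contribution margin = 11,960 × €68.14 = €814,954.40.
EBIT = €814,954.40 − €494,600 = €320,354.40. Interest = €127,000.00, so EBIT − I = €193,354.40.
DCL = contribution ÷ (EBIT − I) = €814,954.40 ÷ €193,354.40 = 4.2148.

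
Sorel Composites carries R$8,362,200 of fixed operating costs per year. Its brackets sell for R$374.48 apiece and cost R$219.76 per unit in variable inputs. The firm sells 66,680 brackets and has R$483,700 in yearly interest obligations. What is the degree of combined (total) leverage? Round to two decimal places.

At 66,680 units, contribution = 66,680 × R$154.72 = R$10,316,729.60.
Subtracting fixed costs: EBIT = R$10,316,729.60 − R$8,362,200 = R$1,954,529.60. Interest = R$483,700.00, so EBIT − I = R$1,470,829.60.
DCL = contribution ÷ (EBIT − I) = R$10,316,729.60 ÷ R$1,470,829.60 = 7.0142.

7.01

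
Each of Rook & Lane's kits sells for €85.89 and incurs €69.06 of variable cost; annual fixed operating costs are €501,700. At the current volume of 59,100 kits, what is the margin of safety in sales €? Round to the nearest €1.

Unit CM = price − variable cost = €85.89 − €69.06 = €16.83. Break-even units = €501,700 ÷ €16.83 = 29,809.86; break-even revenue = 29,809.86 × €85.89 = €2,560,369.16.
Current sales = 59,100 × €85.89 = €5,076,099.00.
Margin of safety = €5,076,099.00 − €2,560,369.16 = €2,515,730.

€2,515,730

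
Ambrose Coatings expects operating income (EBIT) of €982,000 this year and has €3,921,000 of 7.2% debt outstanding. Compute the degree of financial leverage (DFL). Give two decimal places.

Annual interest charges come to €282,312.00.
DFL = EBIT ÷ (EBIT − I) = €982,000 ÷ (€982,000 − €282,312.00) = €982,000 ÷ €699,688.00 = 1.4035.

1.40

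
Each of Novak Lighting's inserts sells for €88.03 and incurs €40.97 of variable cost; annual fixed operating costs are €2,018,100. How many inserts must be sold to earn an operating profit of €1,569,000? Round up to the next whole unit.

76,224 inserts

Each unit contributes €88.03 − €40.97 = €47.06.
Units = (FC + target) / CM = (€2,018,100 + €1,569,000) / €47.06 = 76,223.97, so 76,224 inserts.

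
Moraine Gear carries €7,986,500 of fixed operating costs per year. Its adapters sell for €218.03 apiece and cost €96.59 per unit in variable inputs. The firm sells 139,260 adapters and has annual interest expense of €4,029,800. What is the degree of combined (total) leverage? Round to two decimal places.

3.45

At 139,260 units, contribution = 139,260 × €121.44 = €16,911,734.40.
EBIT = €16,911,734.40 − €7,986,500 = €8,925,234.40. Interest = €4,029,800.00, so EBIT − I = €4,895,434.40.
DCL = contribution ÷ (EBIT − I) = €16,911,734.40 ÷ €4,895,434.40 = 3.4546.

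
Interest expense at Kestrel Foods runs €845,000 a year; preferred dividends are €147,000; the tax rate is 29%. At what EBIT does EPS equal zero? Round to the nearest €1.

€1,052,042

Grossing the preferred dividend up to pre-tax terms: €147,000 / (1 − 0.29) = €207,042.25.
EPS = 0 when EBIT covers interest plus the pre-tax preferred burden: €845,000 + €207,042.25 = €1,052,042.25.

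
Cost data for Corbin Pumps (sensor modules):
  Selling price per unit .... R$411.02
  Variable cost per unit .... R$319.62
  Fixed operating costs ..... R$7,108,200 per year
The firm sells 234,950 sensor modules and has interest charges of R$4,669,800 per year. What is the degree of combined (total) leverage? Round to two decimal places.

Contribution at this volume is 234,950 × R$91.40 = R$21,474,430.00.
Operating income = contribution − fixed costs = R$21,474,430.00 − R$7,108,200 = R$14,366,230.00. Interest = R$4,669,800.00, so EBIT − I = R$9,696,430.00.
DCL = contribution ÷ (EBIT − I) = R$21,474,430.00 ÷ R$9,696,430.00 = 2.2147.

2.21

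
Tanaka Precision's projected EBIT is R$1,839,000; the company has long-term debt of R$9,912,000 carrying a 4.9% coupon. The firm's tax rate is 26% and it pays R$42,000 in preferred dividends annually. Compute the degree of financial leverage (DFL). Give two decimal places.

Interest = R$485,688.00.
Pre-tax preferred-dividend burden = R$42,000 ÷ (1 − 0.26) = R$56,756.76.
DFL = EBIT ÷ [EBIT − I − D_p/(1−t)] = R$1,839,000 ÷ [R$1,839,000 − R$485,688.00 − R$56,756.76] = R$1,839,000 ÷ R$1,296,555.24 = 1.4184.

1.42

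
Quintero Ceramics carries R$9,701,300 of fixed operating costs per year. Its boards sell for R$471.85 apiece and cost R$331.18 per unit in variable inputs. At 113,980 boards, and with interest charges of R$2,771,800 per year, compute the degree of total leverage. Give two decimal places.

4.50

Total contribution margin = 113,980 × R$140.67 = R$16,033,566.60.
Operating income = contribution − fixed costs = R$16,033,566.60 − R$9,701,300 = R$6,332,266.60. Interest = R$2,771,800.00, so EBIT − I = R$3,560,466.60.
DCL = contribution ÷ (EBIT − I) = R$16,033,566.60 ÷ R$3,560,466.60 = 4.5032.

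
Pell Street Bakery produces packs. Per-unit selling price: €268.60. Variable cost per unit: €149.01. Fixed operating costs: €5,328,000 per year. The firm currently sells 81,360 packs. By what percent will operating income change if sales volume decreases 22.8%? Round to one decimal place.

Contribution at this volume is 81,360 × €119.59 = €9,729,842.40.
Subtracting fixed costs: EBIT = €9,729,842.40 − €5,328,000 = €4,401,842.40.
Degree of operating leverage = €9,729,842.40 / €4,401,842.40 = 2.2104.
So EBIT moves 2.2104 × (-22.8%) = -50.4%.

-50.4%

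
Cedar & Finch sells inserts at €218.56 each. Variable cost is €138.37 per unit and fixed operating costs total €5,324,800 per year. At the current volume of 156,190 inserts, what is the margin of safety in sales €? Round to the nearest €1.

€19,624,001

Each unit contributes €218.56 − €138.37 = €80.19. Break-even units = €5,324,800 ÷ €80.19 = 66,402.29; break-even revenue = 66,402.29 × €218.56 = €14,512,885.50.
Current sales = 156,190 × €218.56 = €34,136,886.40.
Margin of safety = €34,136,886.40 − €14,512,885.50 = €19,624,001.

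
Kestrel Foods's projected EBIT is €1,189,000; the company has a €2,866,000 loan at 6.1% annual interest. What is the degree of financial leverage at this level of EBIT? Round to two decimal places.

Annual interest charges come to €174,826.00.
DFL = EBIT ÷ (EBIT − I) = €1,189,000 ÷ (€1,189,000 − €174,826.00) = €1,189,000 ÷ €1,014,174.00 = 1.1724.

1.17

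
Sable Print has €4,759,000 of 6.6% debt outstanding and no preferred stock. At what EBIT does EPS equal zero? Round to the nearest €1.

Annual interest = 6.6% × €4,759,000 = €314,094.00.
With no preferred dividends, EPS = 0 when EBIT exactly covers interest, so the financial break-even EBIT is €314,094.00.

€314,094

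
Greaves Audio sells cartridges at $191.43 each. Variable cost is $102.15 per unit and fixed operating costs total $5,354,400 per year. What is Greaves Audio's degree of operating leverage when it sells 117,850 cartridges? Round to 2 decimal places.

Contribution at this volume is 117,850 × $89.28 = $10,521,648.00.
Subtracting fixed costs: EBIT = $10,521,648.00 − $5,354,400 = $5,167,248.00.
So DOL = total CM / EBIT = $10,521,648.00 / $5,167,248.00 = 2.0362.

2.04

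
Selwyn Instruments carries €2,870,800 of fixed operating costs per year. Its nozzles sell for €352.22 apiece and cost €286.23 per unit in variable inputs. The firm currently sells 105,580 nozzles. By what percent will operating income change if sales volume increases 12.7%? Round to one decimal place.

+21.6%

At 105,580 units, contribution = 105,580 × €65.99 = €6,967,224.20.
Operating income = contribution − fixed costs = €6,967,224.20 − €2,870,800 = €4,096,424.20.
DOL = contribution ÷ EBIT = €6,967,224.20 ÷ €4,096,424.20 = 1.7008.
%ΔEBIT = DOL × %ΔSales = 1.7008 × +12.7% = +21.6%.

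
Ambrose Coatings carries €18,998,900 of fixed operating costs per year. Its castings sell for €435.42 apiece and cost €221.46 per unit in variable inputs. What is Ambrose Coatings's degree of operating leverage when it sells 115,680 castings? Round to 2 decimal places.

At 115,680 units, contribution = 115,680 × €213.96 = €24,750,892.80.
EBIT = €24,750,892.80 − €18,998,900 = €5,751,992.80.
So DOL = total CM / EBIT = €24,750,892.80 / €5,751,992.80 = 4.3030.

4.30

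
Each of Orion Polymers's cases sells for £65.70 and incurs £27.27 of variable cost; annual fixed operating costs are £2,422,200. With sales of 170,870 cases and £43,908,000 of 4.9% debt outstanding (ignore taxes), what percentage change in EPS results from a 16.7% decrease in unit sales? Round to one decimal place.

-55.0%

Total contribution margin = 170,870 × £38.43 = £6,566,534.10.
Operating income = contribution − fixed costs = £6,566,534.10 − £2,422,200 = £4,144,334.10.
Interest = £2,151,492.00, so EBIT − I = £1,992,842.10.
DCL = total CM / (EBIT − I) = £6,566,534.10 / £1,992,842.10 = 3.2951.
EPS therefore changes by 3.2951 × (-16.7%) = -55.0%.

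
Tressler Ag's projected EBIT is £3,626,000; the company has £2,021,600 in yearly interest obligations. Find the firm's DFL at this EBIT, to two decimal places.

2.26

Annual interest charges come to £2,021,600.00.
Degree of financial leverage = EBIT / (EBIT − interest) = £3,626,000 / £1,604,400.00 = 2.2600.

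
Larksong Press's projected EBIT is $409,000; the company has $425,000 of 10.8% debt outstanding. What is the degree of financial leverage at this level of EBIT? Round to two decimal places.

Annual interest charges come to $45,900.00.
DFL = EBIT ÷ (EBIT − I) = $409,000 ÷ ($409,000 − $45,900.00) = $409,000 ÷ $363,100.00 = 1.1264.

1.13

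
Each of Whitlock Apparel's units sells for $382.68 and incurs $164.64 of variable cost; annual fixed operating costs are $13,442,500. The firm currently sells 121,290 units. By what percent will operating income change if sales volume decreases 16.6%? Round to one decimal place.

-33.8%

Contribution at this volume is 121,290 × $218.04 = $26,446,071.60.
Subtracting fixed costs: EBIT = $26,446,071.60 − $13,442,500 = $13,003,571.60.
Degree of operating leverage = $26,446,071.60 / $13,003,571.60 = 2.0338.
So EBIT moves 2.0338 × (-16.6%) = -33.8%.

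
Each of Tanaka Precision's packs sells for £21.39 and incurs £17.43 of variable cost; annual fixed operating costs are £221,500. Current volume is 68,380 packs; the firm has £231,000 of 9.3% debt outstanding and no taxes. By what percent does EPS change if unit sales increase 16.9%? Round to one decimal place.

+164.6%

Contribution at this volume is 68,380 × £3.96 = £270,784.80.
Subtracting fixed costs: EBIT = £270,784.80 − £221,500 = £49,284.80.
Interest = £21,483.00, so EBIT − I = £27,801.80.
Degree of combined leverage = contribution ÷ (EBIT − I) = £270,784.80 ÷ £27,801.80 = 9.7398.
%ΔEPS = DCL × %ΔSales = 9.7398 × +16.9% = +164.6%.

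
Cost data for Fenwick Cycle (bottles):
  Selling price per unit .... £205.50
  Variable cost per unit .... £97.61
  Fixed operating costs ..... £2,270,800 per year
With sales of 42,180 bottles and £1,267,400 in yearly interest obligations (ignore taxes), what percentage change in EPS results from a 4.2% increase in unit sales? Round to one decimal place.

Total contribution margin = 42,180 × £107.89 = £4,550,800.20.
Operating income = contribution − fixed costs = £4,550,800.20 − £2,270,800 = £2,280,000.20.
Interest = £1,267,400.00, so EBIT − I = £1,012,600.20.
Degree of combined leverage = contribution ÷ (EBIT − I) = £4,550,800.20 ÷ £1,012,600.20 = 4.4942.
%ΔEPS = DCL × %ΔSales = 4.4942 × +4.2% = +18.9%.

+18.9%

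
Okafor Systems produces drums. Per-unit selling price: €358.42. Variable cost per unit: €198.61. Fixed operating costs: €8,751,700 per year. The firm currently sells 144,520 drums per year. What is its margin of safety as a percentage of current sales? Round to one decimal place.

Unit CM = price − variable cost = €358.42 − €198.61 = €159.81. Break-even units = €8,751,700 ÷ €159.81 = 54,763.16; break-even revenue = 54,763.16 × €358.42 = €19,628,210.46.
Actual sales revenue = 144,520 × €358.42 = €51,798,858.40.
Margin of safety = (€51,798,858.40 − €19,628,210.46) ÷ €51,798,858.40 = 62.1%.

62.1%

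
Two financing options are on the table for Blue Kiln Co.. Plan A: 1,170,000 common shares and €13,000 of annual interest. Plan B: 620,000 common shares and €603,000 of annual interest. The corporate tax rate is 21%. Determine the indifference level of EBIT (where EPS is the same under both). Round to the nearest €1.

€1,268,091

At indifference, (EBIT − 13,000)(1 − t)/1,170,000 = (EBIT − 603,000)(1 − t)/620,000.
The (1 − t) factor cancels: (EBIT − 13,000) × 620,000 = (EBIT − 603,000) × 1,170,000.
EBIT × (1,170,000 − 620,000) = 603,000 × 1,170,000 − 13,000 × 620,000 = 697,450,000,000, so EBIT = 697,450,000,000 ÷ 550,000 = 1,268,090.91.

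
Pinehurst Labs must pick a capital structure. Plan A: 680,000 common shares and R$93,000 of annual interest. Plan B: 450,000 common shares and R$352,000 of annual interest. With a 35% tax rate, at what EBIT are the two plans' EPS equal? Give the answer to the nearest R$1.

Set EPS_A = EPS_B: (EBIT − R$93,000)(1 − 0.35) ÷ 680,000 = (EBIT − R$352,000)(1 − 0.35) ÷ 450,000.
Cancelling (1 − t) and cross-multiplying: 450,000·(EBIT − 93,000) = 680,000·(EBIT − 352,000).
EBIT × (680,000 − 450,000) = 352,000 × 680,000 − 93,000 × 450,000 = 197,510,000,000, so EBIT = 197,510,000,000 ÷ 230,000 = 858,739.13.

R$858,739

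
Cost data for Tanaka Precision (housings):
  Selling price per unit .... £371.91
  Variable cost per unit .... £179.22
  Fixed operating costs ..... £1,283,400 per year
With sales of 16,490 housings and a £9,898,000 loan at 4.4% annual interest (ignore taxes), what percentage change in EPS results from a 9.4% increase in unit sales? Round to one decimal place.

+20.5%

Contribution at this volume is 16,490 × £192.69 = £3,177,458.10.
Subtracting fixed costs: EBIT = £3,177,458.10 − £1,283,400 = £1,894,058.10.
Interest = £435,512.00, so EBIT − I = £1,458,546.10.
Degree of combined leverage = contribution ÷ (EBIT − I) = £3,177,458.10 ÷ £1,458,546.10 = 2.1785.
EPS therefore changes by 2.1785 × (+9.4%) = +20.5%.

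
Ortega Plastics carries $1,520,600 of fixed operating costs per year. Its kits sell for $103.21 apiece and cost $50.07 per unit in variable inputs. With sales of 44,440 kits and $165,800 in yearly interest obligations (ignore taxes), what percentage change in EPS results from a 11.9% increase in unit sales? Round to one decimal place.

+41.6%

Total contribution margin = 44,440 × $53.14 = $2,361,541.60.
Subtracting fixed costs: EBIT = $2,361,541.60 − $1,520,600 = $840,941.60.
After interest of $165,800.00, pre-tax earnings = $675,141.60.
Degree of combined leverage = contribution ÷ (EBIT − I) = $2,361,541.60 ÷ $675,141.60 = 3.4978.
EPS therefore changes by 3.4978 × (+11.9%) = +41.6%.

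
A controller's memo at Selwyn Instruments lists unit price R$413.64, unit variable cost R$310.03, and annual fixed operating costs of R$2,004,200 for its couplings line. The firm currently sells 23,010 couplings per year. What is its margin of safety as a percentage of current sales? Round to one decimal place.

15.9%

Contribution margin per unit = R$413.64 − R$310.03 = R$103.61. Break-even units = R$2,004,200 ÷ R$103.61 = 19,343.69; break-even revenue = 19,343.69 × R$413.64 = R$8,001,325.05.
Actual sales revenue = 23,010 × R$413.64 = R$9,517,856.40.
Margin of safety = (R$9,517,856.40 − R$8,001,325.05) ÷ R$9,517,856.40 = 15.9%.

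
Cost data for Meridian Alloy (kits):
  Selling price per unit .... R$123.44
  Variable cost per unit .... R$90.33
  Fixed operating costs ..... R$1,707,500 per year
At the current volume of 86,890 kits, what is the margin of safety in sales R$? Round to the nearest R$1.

Contribution margin per unit = R$123.44 − R$90.33 = R$33.11. Break-even units = R$1,707,500 ÷ R$33.11 = 51,570.52; break-even revenue = 51,570.52 × R$123.44 = R$6,365,865.30.
Current sales = 86,890 × R$123.44 = R$10,725,701.60.
Margin of safety = R$10,725,701.60 − R$6,365,865.30 = R$4,359,836.

R$4,359,836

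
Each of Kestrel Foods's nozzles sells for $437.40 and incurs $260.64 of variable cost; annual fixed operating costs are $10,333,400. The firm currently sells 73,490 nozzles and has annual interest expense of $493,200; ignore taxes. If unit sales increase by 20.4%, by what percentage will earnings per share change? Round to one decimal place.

Total contribution margin = 73,490 × $176.76 = $12,990,092.40.
Operating income = contribution − fixed costs = $12,990,092.40 − $10,333,400 = $2,656,692.40.
After interest of $493,200.00, pre-tax earnings = $2,163,492.40.
DCL = total CM / (EBIT − I) = $12,990,092.40 / $2,163,492.40 = 6.0042.
%ΔEPS = DCL × %ΔSales = 6.0042 × +20.4% = +122.5%.

+122.5%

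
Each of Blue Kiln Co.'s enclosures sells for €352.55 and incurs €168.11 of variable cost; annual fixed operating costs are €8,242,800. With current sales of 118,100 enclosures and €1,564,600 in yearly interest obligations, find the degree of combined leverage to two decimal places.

1.82

Total contribution margin = 118,100 × €184.44 = €21,782,364.00.
EBIT = €21,782,364.00 − €8,242,800 = €13,539,564.00. Interest = €1,564,600.00.
DOL = €21,782,364.00 ÷ €13,539,564.00 = 1.6088; DFL = €13,539,564.00 ÷ €11,974,964.00 = 1.1307.
DCL = DOL × DFL = 1.6088 × 1.1307 = 1.8191.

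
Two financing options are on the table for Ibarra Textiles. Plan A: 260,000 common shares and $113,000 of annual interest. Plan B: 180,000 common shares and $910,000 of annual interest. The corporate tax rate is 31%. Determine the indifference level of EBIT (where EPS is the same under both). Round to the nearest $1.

Set EPS_A = EPS_B: (EBIT − $113,000)(1 − 0.31) ÷ 260,000 = (EBIT − $910,000)(1 − 0.31) ÷ 180,000.
The (1 − t) factor cancels: (EBIT − 113,000) × 180,000 = (EBIT − 910,000) × 260,000.
EBIT × (260,000 − 180,000) = 910,000 × 260,000 − 113,000 × 180,000 = 216,260,000,000, so EBIT = 216,260,000,000 ÷ 80,000 = 2,703,250.00.

$2,703,250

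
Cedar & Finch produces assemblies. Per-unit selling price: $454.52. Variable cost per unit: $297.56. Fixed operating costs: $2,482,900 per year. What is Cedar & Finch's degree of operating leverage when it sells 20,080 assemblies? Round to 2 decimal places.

Contribution at this volume is 20,080 × $156.96 = $3,151,756.80.
EBIT = $3,151,756.80 − $2,482,900 = $668,856.80.
Degree of operating leverage = $3,151,756.80 / $668,856.80 = 4.7122.

4.71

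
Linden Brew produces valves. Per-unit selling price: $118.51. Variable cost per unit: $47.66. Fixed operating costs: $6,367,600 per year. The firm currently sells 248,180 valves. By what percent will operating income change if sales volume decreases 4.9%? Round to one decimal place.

-7.7%

At 248,180 units, contribution = 248,180 × $70.85 = $17,583,553.00.
Operating income = contribution − fixed costs = $17,583,553.00 − $6,367,600 = $11,215,953.00.
So DOL = total CM / EBIT = $17,583,553.00 / $11,215,953.00 = 1.5677.
%ΔEBIT = DOL × %ΔSales = 1.5677 × -4.9% = -7.7%.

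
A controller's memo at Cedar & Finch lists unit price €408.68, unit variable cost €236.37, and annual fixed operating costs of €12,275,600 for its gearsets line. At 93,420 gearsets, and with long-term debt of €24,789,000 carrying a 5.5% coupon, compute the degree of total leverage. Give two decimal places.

6.55

At 93,420 units, contribution = 93,420 × €172.31 = €16,097,200.20.
EBIT = €16,097,200.20 − €12,275,600 = €3,821,600.20. Interest = €1,363,395.00.
DOL = €16,097,200.20 ÷ €3,821,600.20 = 4.2122; DFL = €3,821,600.20 ÷ €2,458,205.20 = 1.5546.
DCL = DOL × DFL = 4.2122 × 1.5546 = 6.5483.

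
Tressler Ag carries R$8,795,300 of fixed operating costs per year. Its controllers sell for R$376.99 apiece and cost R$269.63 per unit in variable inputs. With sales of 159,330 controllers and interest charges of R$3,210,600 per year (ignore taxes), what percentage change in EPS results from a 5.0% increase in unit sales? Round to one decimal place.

Total contribution margin = 159,330 × R$107.36 = R$17,105,668.80.
Operating income = contribution − fixed costs = R$17,105,668.80 − R$8,795,300 = R$8,310,368.80.
After interest of R$3,210,600.00, pre-tax earnings = R$5,099,768.80.
DCL = total CM / (EBIT − I) = R$17,105,668.80 / R$5,099,768.80 = 3.3542.
EPS therefore changes by 3.3542 × (+5.0%) = +16.8%.

+16.8%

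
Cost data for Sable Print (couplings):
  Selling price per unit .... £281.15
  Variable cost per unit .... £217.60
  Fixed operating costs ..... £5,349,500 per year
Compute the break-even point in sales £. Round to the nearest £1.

CM per unit = £281.15 − £217.60 = £63.55; CM ratio = £63.55 / £281.15 = 0.2260.
Break-even sales = FC ÷ CM ratio = £5,349,500 × £281.15 / £63.55 = £23,666,592.

£23,666,592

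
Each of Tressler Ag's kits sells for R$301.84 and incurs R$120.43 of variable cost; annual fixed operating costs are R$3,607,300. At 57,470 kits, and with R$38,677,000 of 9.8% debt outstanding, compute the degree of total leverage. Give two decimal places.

3.44

Total contribution margin = 57,470 × R$181.41 = R$10,425,632.70.
EBIT = R$10,425,632.70 − R$3,607,300 = R$6,818,332.70. Interest = R$3,790,346.00.
DOL = R$10,425,632.70 ÷ R$6,818,332.70 = 1.5291; DFL = R$6,818,332.70 ÷ R$3,027,986.70 = 2.2518.
Combined leverage = 1.5291 × 2.2518 = 3.4432.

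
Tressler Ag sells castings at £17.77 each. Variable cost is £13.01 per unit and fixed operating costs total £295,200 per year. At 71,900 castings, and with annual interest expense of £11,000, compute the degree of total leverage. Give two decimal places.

9.50

Contribution at this volume is 71,900 × £4.76 = £342,244.00.
Operating income = contribution − fixed costs = £342,244.00 − £295,200 = £47,044.00. Interest = £11,000.00.
DOL = £342,244.00 ÷ £47,044.00 = 7.2750; DFL = £47,044.00 ÷ £36,044.00 = 1.3052.
Combined leverage = 7.2750 × 1.3052 = 9.4953.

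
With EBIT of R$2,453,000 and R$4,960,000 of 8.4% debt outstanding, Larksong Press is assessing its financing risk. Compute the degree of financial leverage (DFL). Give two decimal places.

1.20

Interest = R$416,640.00.
DFL = EBIT ÷ (EBIT − I) = R$2,453,000 ÷ (R$2,453,000 − R$416,640.00) = R$2,453,000 ÷ R$2,036,360.00 = 1.2046.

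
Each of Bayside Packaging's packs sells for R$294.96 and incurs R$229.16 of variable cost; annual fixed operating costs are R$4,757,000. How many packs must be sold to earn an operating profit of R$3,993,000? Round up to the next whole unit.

132,979 packs

Contribution margin per unit = R$294.96 − R$229.16 = R$65.80.
Required volume = (fixed costs + target profit) ÷ CM = (R$4,757,000 + R$3,993,000) ÷ R$65.80 = 132,978.72, so 132,979 packs.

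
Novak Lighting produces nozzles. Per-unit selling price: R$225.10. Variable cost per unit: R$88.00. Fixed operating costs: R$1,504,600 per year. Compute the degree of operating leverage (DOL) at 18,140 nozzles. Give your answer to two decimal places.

2.53

At 18,140 units, contribution = 18,140 × R$137.10 = R$2,486,994.00.
Operating income = contribution − fixed costs = R$2,486,994.00 − R$1,504,600 = R$982,394.00.
So DOL = total CM / EBIT = R$2,486,994.00 / R$982,394.00 = 2.5316.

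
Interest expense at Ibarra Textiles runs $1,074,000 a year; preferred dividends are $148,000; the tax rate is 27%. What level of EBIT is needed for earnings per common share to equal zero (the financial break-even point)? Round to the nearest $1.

$1,276,740

Preferred dividends are paid after tax, so their pre-tax equivalent is $148,000 ÷ (1 − 0.27) = $202,739.73.
Financial break-even EBIT = interest + D_p ÷ (1 − t) = $1,074,000 + $202,739.73 = $1,276,739.73.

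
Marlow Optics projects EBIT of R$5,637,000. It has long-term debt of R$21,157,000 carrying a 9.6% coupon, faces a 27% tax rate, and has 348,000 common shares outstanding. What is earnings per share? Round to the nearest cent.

R$7.56

Pre-tax income = R$5,637,000 − R$2,031,072.00 = R$3,605,928.00.
After tax at 27%: net income = R$3,605,928.00 × 0.73 = R$2,632,327.44.
EPS = R$2,632,327.44 ÷ 348,000 = R$7.56.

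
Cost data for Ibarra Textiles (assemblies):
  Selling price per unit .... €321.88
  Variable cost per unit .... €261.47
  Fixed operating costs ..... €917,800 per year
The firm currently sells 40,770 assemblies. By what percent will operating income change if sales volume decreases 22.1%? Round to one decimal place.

At 40,770 units, contribution = 40,770 × €60.41 = €2,462,915.70.
Subtracting fixed costs: EBIT = €2,462,915.70 − €917,800 = €1,545,115.70.
DOL = contribution ÷ EBIT = €2,462,915.70 ÷ €1,545,115.70 = 1.5940.
%ΔEBIT = DOL × %ΔSales = 1.5940 × -22.1% = -35.2%.

-35.2%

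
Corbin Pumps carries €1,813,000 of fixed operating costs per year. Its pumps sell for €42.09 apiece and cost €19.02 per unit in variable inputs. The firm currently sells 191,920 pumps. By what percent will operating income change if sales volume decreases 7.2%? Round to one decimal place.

-12.2%

At 191,920 units, contribution = 191,920 × €23.07 = €4,427,594.40.
Operating income = contribution − fixed costs = €4,427,594.40 − €1,813,000 = €2,614,594.40.
DOL = contribution ÷ EBIT = €4,427,594.40 ÷ €2,614,594.40 = 1.6934.
So EBIT moves 1.6934 × (-7.2%) = -12.2%.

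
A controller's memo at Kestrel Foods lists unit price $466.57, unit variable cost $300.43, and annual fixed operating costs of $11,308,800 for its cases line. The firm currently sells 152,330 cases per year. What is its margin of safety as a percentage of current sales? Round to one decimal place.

Contribution margin per unit = $466.57 − $300.43 = $166.14. Break-even units = $11,308,800 ÷ $166.14 = 68,067.89; break-even revenue = 68,067.89 × $466.57 = $31,758,437.56.
Actual sales revenue = 152,330 × $466.57 = $71,072,608.10.
Margin of safety = ($71,072,608.10 − $31,758,437.56) ÷ $71,072,608.10 = 55.3%.

55.3%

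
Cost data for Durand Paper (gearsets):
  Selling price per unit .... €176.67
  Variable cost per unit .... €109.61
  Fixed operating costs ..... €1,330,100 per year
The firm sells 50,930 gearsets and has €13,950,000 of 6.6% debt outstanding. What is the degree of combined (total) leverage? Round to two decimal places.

At 50,930 units, contribution = 50,930 × €67.06 = €3,415,365.80.
Subtracting fixed costs: EBIT = €3,415,365.80 − €1,330,100 = €2,085,265.80. Interest = €920,700.00.
DOL = €3,415,365.80 ÷ €2,085,265.80 = 1.6379; DFL = €2,085,265.80 ÷ €1,164,565.80 = 1.7906.
Combined leverage = 1.6379 × 1.7906 = 2.9328.

2.93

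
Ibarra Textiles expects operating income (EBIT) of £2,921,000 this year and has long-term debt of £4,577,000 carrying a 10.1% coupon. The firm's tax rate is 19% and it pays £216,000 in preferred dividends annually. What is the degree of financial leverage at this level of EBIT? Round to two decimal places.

Annual interest charges come to £462,277.00.
Preferred dividends grossed up pre-tax: £216,000 / (1 − 0.19) = £266,666.67.
DFL = EBIT ÷ [EBIT − I − D_p/(1−t)] = £2,921,000 ÷ [£2,921,000 − £462,277.00 − £266,666.67] = £2,921,000 ÷ £2,192,056.33 = 1.3325.

1.33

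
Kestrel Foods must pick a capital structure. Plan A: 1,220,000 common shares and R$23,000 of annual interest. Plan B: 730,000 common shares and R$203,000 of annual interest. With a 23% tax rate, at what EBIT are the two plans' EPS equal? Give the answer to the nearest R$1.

Set EPS_A = EPS_B: (EBIT − R$23,000)(1 − 0.23) ÷ 1,220,000 = (EBIT − R$203,000)(1 − 0.23) ÷ 730,000.
The (1 − t) factor cancels: (EBIT − 23,000) × 730,000 = (EBIT − 203,000) × 1,220,000.
EBIT × (1,220,000 − 730,000) = 203,000 × 1,220,000 − 23,000 × 730,000 = 230,870,000,000, so EBIT = 230,870,000,000 ÷ 490,000 = 471,163.27.

R$471,163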